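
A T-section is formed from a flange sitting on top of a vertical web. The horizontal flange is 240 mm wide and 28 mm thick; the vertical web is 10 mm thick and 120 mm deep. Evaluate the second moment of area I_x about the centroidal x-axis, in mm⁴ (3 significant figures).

I_x ≈ 7.45 × 10⁶ mm⁴

Split into non-overlapping primitives; take the origin at the lower-left of the bounding box.
Flange: 240 × 28, A = 6 720 mm², y = 134 mm, Ī = 439 040 mm⁴.
Web: 10 × 120, A = 1 200 mm², y = 60 mm, Ī = 1 440 000 mm⁴.
Centroid: ȳ = ΣA·y / ΣA = 122.79 mm.
Transfer each piece to the centroidal x-axis using Ī + A·d² with d = y − 122.79:
  flange: d = 11.212 mm → contributes +1 283 822 mm⁴
  web: d = -62.788 mm → contributes +6 170 781 mm⁴
Total I = 7 454 604 mm⁴.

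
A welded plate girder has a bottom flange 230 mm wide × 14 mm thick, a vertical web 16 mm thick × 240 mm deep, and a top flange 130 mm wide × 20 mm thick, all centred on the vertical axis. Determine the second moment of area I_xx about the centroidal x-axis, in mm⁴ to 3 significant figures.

Decompose the section into non-overlapping parts with the origin at the bottom-left of its bounding rectangle.
Bottom plate: 230 × 14, A = 3 220 mm², y = 7 mm, Ī = 52 593 mm⁴.
Web plate: 16 × 240, A = 3 840 mm², y = 134 mm, Ī = 18 432 000 mm⁴.
Top plate: 130 × 20, A = 2 600 mm², y = 264 mm, Ī = 86 667 mm⁴.
Centroid: ȳ = ΣA·y / ΣA = 126.66 mm.
Transfer each piece to the centroidal x-axis using Ī + A·d² with d = y − 126.66:
  bottom plate: d = -119.66 mm → contributes +46 155 374 mm⁴
  web plate: d = 7.3437 mm → contributes +18 639 090 mm⁴
  top plate: d = 137.34 mm → contributes +49 131 215 mm⁴
Total I = 113 925 679 mm⁴.

I_xx ≈ 1.14 × 10⁸ mm⁴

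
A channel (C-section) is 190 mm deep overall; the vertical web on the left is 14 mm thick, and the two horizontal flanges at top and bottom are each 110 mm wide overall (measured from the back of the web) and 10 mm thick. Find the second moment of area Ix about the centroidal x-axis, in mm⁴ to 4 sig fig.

Ix ≈ 2.357 × 10⁷ mm⁴

Treat the section as a set of non-overlapping primitives; coordinates are from the bounding-box lower-left.
Web: 14 × 190, A = 2 660 mm², y = 95 mm, Ī = 8 002 167 mm⁴.
Top flange (beyond web): 96 × 10, A = 960 mm², y = 185 mm, Ī = 8 000 mm⁴.
Bottom flange (beyond web): 96 × 10, A = 960 mm², y = 5 mm, Ī = 8 000 mm⁴.
By symmetry the centroid is at mid-height, ȳ = 95 mm.
Transfer each piece to the centroidal x-axis using Ī + A·d² with d = y − 95:
  web: d = 0 mm → contributes +8 002 167 mm⁴
  top flange (beyond web): d = 90 mm → contributes +7 784 000 mm⁴
  bottom flange (beyond web): d = -90 mm → contributes +7 784 000 mm⁴
Total I = 23 570 167 mm⁴.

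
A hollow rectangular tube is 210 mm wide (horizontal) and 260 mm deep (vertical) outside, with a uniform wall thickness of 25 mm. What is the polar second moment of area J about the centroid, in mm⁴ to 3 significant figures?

J ≈ 3.13 × 10⁸ mm⁴

Break the section into simple shapes (no overlaps), measuring from the bottom-left corner of the bounding box.
Outer rectangle: 210 × 260, A = 54 600 mm², y = 130 mm, Ī = 307 580 000 mm⁴.
Inner void (subtracted): 160 × 210, A = 33 600 mm², y = 130 mm, Ī = 123 480 000 mm⁴.
By symmetry the centroid is at mid-height, ȳ = 130 mm.
All pieces are centred on the centroidal x-axis, so I = ΣĪ (holes subtracted) = 184 100 000 mm⁴.
Repeating about the centroidal y-axis gives I_y = 128 975 000 mm⁴.
Polar second moment: J = I_x + I_y = 313 075 000 mm⁴.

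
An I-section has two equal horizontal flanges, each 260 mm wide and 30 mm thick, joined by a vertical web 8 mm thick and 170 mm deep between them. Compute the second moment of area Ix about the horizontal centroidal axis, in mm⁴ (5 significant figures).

Ix ≈ 1.6045 × 10⁸ mm⁴

Decompose the section into non-overlapping parts with the origin at the bottom-left of its bounding rectangle.
Bottom flange: 260 × 30, A = 7 800 mm², y = 15 mm, Ī = 585 000 mm⁴.
Web: 8 × 170, A = 1 360 mm², y = 115 mm, Ī = 3 275 333 mm⁴.
Top flange: 260 × 30, A = 7 800 mm², y = 215 mm, Ī = 585 000 mm⁴.
By symmetry the centroid is at mid-height, ȳ = 115 mm.
Transfer each piece to the horizontal centroidal axis using Ī + A·d² with d = y − 115:
  bottom flange: d = -100 mm → contributes +78 585 000 mm⁴
  web: d = 0 mm → contributes +3 275 333 mm⁴
  top flange: d = 100 mm → contributes +78 585 000 mm⁴
Total I = 160 445 333 mm⁴.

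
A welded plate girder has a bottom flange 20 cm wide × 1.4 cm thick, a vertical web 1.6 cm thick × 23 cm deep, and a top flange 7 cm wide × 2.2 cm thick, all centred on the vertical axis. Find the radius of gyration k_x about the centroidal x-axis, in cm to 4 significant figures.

k_x ≈ 9.971 cm

Decompose the section into non-overlapping parts with the origin at the bottom-left of its bounding rectangle.
Bottom plate: 20 × 1.4, A = 28 cm², y = 0.7 cm, Ī = 4.57333 cm⁴.
Web plate: 1.6 × 23, A = 36.8 cm², y = 12.9 cm, Ī = 1622.27 cm⁴.
Top plate: 7 × 2.2, A = 15.4 cm², y = 25.5 cm, Ī = 6.21133 cm⁴.
Centroid: ȳ = ΣA·y / ΣA = 11.0601 cm.
Transfer each piece to the centroidal x-axis using Ī + A·d² with d = y − 11.0601:
  bottom plate: d = -10.3601 cm → contributes +3009.86 cm⁴
  web plate: d = 1.8399 cm → contributes +1746.84 cm⁴
  top plate: d = 14.4399 cm → contributes +3217.28 cm⁴
Total I = 7973.98 cm⁴.
Radius of gyration: k = √(I/A) = √(7973.98 / 80.2) = 9.97127 cm.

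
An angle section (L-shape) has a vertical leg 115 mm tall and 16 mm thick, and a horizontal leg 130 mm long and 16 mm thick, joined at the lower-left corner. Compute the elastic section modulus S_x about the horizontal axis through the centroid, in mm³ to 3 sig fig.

Decompose the section into non-overlapping parts with the origin at the bottom-left of its bounding rectangle.
Vertical leg: 16 × 115, A = 1 840 mm², y = 57.5 mm, Ī = 2 027 833 mm⁴.
Horizontal leg (remainder): 114 × 16, A = 1 824 mm², y = 8 mm, Ī = 38 912 mm⁴.
Centroid: ȳ = ΣA·y / ΣA = 32.858 mm.
Transfer each piece to the horizontal axis through the centroid using Ī + A·d² with d = y − 32.858:
  vertical leg: d = 24.642 mm → contributes +3 145 126 mm⁴
  horizontal leg (remainder): d = -24.858 mm → contributes +1 166 006 mm⁴
Total I = 4 311 132 mm⁴.
Extreme fibre distance c = 82.142 mm; S = I/c = 52 484 mm³.

S_x ≈ 5.25 × 10⁴ mm³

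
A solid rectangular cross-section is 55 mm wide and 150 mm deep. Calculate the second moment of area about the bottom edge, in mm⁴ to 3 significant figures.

I_base ≈ 6.19 × 10⁷ mm⁴

The section: 55 × 150, A = 8 250 mm², y = 75 mm, Ī = 15 468 750 mm⁴.
Transfer it to a horizontal axis along the bottom face using Ī + A·d² with d = y − 0:
  the section: d = 75 mm → contributes +61 875 000 mm⁴
Total I = 61 875 000 mm⁴.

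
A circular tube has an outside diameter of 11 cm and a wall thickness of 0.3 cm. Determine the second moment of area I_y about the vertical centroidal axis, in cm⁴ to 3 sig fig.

Split into non-overlapping primitives; take the origin at the lower-left of the bounding box.
Outer circle: ⌀11, A = 95.033 cm², x = 5.5 cm, Ī = 718.69 cm⁴.
Bore (subtracted): ⌀10.4, A = 84.949 cm², x = 5.5 cm, Ī = 574.25 cm⁴.
By symmetry the centroid is at mid-width, x̄ = 5.5 cm.
All pieces are centred on the vertical centroidal axis, so I = ΣĪ (holes subtracted) = 144.44 cm⁴.

I_y ≈ 144 cm⁴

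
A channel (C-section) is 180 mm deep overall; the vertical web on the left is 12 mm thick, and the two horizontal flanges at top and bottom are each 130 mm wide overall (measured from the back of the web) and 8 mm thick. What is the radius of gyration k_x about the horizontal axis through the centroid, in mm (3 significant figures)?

k_x ≈ 69.9 mm

Decompose the section into non-overlapping parts with the origin at the bottom-left of its bounding rectangle.
Web: 12 × 180, A = 2 160 mm², y = 90 mm, Ī = 5 832 000 mm⁴.
Top flange (beyond web): 118 × 8, A = 944 mm², y = 176 mm, Ī = 5034.7 mm⁴.
Bottom flange (beyond web): 118 × 8, A = 944 mm², y = 4 mm, Ī = 5034.7 mm⁴.
By symmetry the centroid is at mid-height, ȳ = 90 mm.
Transfer each piece to the horizontal axis through the centroid using Ī + A·d² with d = y − 90:
  web: d = 0 mm → contributes +5 832 000 mm⁴
  top flange (beyond web): d = 86 mm → contributes +6 986 859 mm⁴
  bottom flange (beyond web): d = -86 mm → contributes +6 986 859 mm⁴
Total I = 19 805 717 mm⁴.
Radius of gyration: k = √(I/A) = √(19 805 717 / 4 048) = 69.948 mm.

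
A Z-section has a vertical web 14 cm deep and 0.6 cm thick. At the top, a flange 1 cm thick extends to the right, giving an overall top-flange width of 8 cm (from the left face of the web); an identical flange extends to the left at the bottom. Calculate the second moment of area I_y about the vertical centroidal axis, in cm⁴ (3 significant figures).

I_y ≈ 305 cm⁴

Break the section into simple shapes (no overlaps), measuring from the bottom-left corner of the bounding box.
Web: 0.6 × 14, A = 8.4 cm², x = 7.7 cm, Ī = 0.252 cm⁴.
Top flange (beyond web): 7.4 × 1, A = 7.4 cm², x = 11.7 cm, Ī = 33.769 cm⁴.
Bottom flange (beyond web): 7.4 × 1, A = 7.4 cm², x = 3.7 cm, Ī = 33.769 cm⁴.
Centroid: x̄ = ΣA·x / ΣA = 7.7 cm.
Transfer each piece to the vertical centroidal axis using Ī + A·d² with d = x − 7.7:
  web: d = 0 cm → contributes +0.252 cm⁴
  top flange (beyond web): d = 4 cm → contributes +152.17 cm⁴
  bottom flange (beyond web): d = -4 cm → contributes +152.17 cm⁴
Total I = 304.59 cm⁴.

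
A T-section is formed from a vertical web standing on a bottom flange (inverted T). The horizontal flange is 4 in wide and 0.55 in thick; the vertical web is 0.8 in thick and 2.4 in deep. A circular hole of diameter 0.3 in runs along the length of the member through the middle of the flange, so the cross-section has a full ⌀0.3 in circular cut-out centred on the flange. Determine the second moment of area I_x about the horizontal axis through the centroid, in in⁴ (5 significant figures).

I_x ≈ 3.1732 in⁴

Split into non-overlapping primitives; take the origin at the lower-left of the bounding box.
Flange: 4 × 0.55, A = 2.2 in², y = 0.275 in, Ī = 0.05545833 in⁴.
Web: 0.8 × 2.4, A = 1.92 in², y = 1.75 in, Ī = 0.9216 in⁴.
Hole (subtracted): ⌀0.3, A = 0.07068583 in², y = 0.275 in, Ī = 0.0003976078 in⁴.
Centroid: ȳ = ΣA·y / ΣA = 0.9743777 in.
Transfer each piece to the horizontal axis through the centroid using Ī + A·d² with d = y − 0.9743777:
  flange: d = -0.6993777 in → contributes +1.131542 in⁴
  web: d = 0.7756223 in → contributes +2.076653 in⁴
  hole: d = -0.6993777 in → contributes −0.03497211 in⁴
Total I = 3.173223 in⁴.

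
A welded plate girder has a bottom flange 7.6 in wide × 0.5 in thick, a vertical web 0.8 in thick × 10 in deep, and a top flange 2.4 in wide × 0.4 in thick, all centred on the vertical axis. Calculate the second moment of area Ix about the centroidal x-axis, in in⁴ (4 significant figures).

Decompose the section into non-overlapping parts with the origin at the bottom-left of its bounding rectangle.
Bottom plate: 7.6 × 0.5, A = 3.8 in², y = 0.25 in, Ī = 0.0791667 in⁴.
Web plate: 0.8 × 10, A = 8 in², y = 5.5 in, Ī = 66.6667 in⁴.
Top plate: 2.4 × 0.4, A = 0.96 in², y = 10.7 in, Ī = 0.0128 in⁴.
Centroid: ȳ = ΣA·y / ΣA = 4.32774 in.
Transfer each piece to the centroidal x-axis using Ī + A·d² with d = y − 4.32774:
  bottom plate: d = -4.07774 in → contributes +63.2655 in⁴
  web plate: d = 1.17226 in → contributes +77.6602 in⁴
  top plate: d = 6.37226 in → contributes +38.9942 in⁴
Total I = 179.92 in⁴.

Ix ≈ 179.9 in⁴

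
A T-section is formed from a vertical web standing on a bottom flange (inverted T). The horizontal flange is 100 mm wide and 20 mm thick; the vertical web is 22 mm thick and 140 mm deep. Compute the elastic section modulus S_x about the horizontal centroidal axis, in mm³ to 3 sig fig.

Break the section into simple shapes (no overlaps), measuring from the bottom-left corner of the bounding box.
Flange: 100 × 20, A = 2 000 mm², y = 10 mm, Ī = 66 667 mm⁴.
Web: 22 × 140, A = 3 080 mm², y = 90 mm, Ī = 5 030 667 mm⁴.
Centroid: ȳ = ΣA·y / ΣA = 58.504 mm.
Transfer each piece to the horizontal centroidal axis using Ī + A·d² with d = y − 58.504:
  flange: d = -48.504 mm → contributes +4 771 930 mm⁴
  web: d = 31.496 mm → contributes +8 086 033 mm⁴
Total I = 12 857 963 mm⁴.
Extreme fibre distance c = 101.5 mm; S = I/c = 126 684 mm³.

S_x ≈ 1.27 × 10⁵ mm³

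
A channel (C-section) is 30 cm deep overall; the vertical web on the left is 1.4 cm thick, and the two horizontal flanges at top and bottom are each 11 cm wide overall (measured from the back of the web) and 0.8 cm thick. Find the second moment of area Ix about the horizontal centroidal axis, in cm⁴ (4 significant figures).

Ix ≈ 6425 cm⁴

Treat the section as a set of non-overlapping primitives; coordinates are from the bounding-box lower-left.
Web: 1.4 × 30, A = 42 cm², y = 15 cm, Ī = 3 150 cm⁴.
Top flange (beyond web): 9.6 × 0.8, A = 7.68 cm², y = 29.6 cm, Ī = 0.4096 cm⁴.
Bottom flange (beyond web): 9.6 × 0.8, A = 7.68 cm², y = 0.4 cm, Ī = 0.4096 cm⁴.
By symmetry the centroid is at mid-height, ȳ = 15 cm.
Transfer each piece to the horizontal centroidal axis using Ī + A·d² with d = y − 15:
  web: d = 0 cm → contributes +3 150 cm⁴
  top flange (beyond web): d = 14.6 cm → contributes +1637.48 cm⁴
  bottom flange (beyond web): d = -14.6 cm → contributes +1637.48 cm⁴
Total I = 6424.96 cm⁴.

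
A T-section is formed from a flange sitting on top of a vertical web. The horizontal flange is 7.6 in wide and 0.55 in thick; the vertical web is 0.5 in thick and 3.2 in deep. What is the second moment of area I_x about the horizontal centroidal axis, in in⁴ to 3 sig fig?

I_x ≈ 5.54 in⁴

Break the section into simple shapes (no overlaps), measuring from the bottom-left corner of the bounding box.
Flange: 7.6 × 0.55, A = 4.18 in², y = 3.475 in, Ī = 0.10537 in⁴.
Web: 0.5 × 3.2, A = 1.6 in², y = 1.6 in, Ī = 1.3653 in⁴.
Centroid: ȳ = ΣA·y / ΣA = 2.956 in.
Transfer each piece to the horizontal centroidal axis using Ī + A·d² with d = y − 2.956:
  flange: d = 0.51903 in → contributes +1.2314 in⁴
  web: d = -1.356 in → contributes +4.3072 in⁴
Total I = 5.5386 in⁴.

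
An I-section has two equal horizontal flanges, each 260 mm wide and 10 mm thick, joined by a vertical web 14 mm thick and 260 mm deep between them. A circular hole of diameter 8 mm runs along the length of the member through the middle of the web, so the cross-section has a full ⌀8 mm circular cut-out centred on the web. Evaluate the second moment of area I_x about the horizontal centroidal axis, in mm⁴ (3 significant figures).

I_x ≈ 1.15 × 10⁸ mm⁴

Decompose the section into non-overlapping parts with the origin at the bottom-left of its bounding rectangle.
Bottom flange: 260 × 10, A = 2 600 mm², y = 5 mm, Ī = 21 667 mm⁴.
Web: 14 × 260, A = 3 640 mm², y = 140 mm, Ī = 20 505 333 mm⁴.
Top flange: 260 × 10, A = 2 600 mm², y = 275 mm, Ī = 21 667 mm⁴.
Hole (subtracted): ⌀8, A = 50.265 mm², y = 140 mm, Ī = 201.06 mm⁴.
By symmetry the centroid is at mid-height, ȳ = 140 mm.
Transfer each piece to the horizontal centroidal axis using Ī + A·d² with d = y − 140:
  bottom flange: d = -135 mm → contributes +47 406 667 mm⁴
  web: d = 0 mm → contributes +20 505 333 mm⁴
  top flange: d = 135 mm → contributes +47 406 667 mm⁴
  hole: d = 0 mm → contributes −201.06 mm⁴
Total I = 115 318 466 mm⁴.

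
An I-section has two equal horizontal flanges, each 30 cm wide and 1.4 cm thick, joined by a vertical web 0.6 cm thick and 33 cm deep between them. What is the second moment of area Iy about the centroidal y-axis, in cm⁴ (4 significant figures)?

Treat the section as a set of non-overlapping primitives; coordinates are from the bounding-box lower-left.
Bottom flange: 30 × 1.4, A = 42 cm², x = 15 cm, Ī = 3 150 cm⁴.
Web: 0.6 × 33, A = 19.8 cm², x = 15 cm, Ī = 0.594 cm⁴.
Top flange: 30 × 1.4, A = 42 cm², x = 15 cm, Ī = 3 150 cm⁴.
By symmetry the centroid is at mid-width, x̄ = 15 cm.
All pieces are centred on the centroidal y-axis, so I = ΣĪ = 6300.59 cm⁴.

Iy ≈ 6301 cm⁴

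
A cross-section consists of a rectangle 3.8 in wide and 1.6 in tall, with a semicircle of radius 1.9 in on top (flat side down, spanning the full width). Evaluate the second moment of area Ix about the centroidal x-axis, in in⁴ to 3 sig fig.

Treat the section as a set of non-overlapping primitives; coordinates are from the bounding-box lower-left.
Rectangular body: 3.8 × 1.6, A = 6.08 in², y = 0.8 in, Ī = 1.2971 in⁴.
Semicircular cap: semicircle r = 1.9, A = 5.6706 in², y = 2.4064 in, Ī = 1.4304 in⁴.
Centroid: ȳ = ΣA·y / ΣA = 1.5752 in.
Transfer each piece to the centroidal x-axis using Ī + A·d² with d = y − 1.5752:
  rectangular body: d = -0.77521 in → contributes +4.9508 in⁴
  semicircular cap: d = 0.83118 in → contributes +5.3479 in⁴
Total I = 10.299 in⁴.

Ix ≈ 10.3 in⁴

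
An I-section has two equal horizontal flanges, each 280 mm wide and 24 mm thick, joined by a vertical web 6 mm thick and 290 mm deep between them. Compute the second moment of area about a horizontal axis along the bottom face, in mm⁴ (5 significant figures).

I_base ≈ 7.7768 × 10⁸ mm⁴

Split into non-overlapping primitives; take the origin at the lower-left of the bounding box.
Bottom flange: 280 × 24, A = 6 720 mm², y = 12 mm, Ī = 322 560 mm⁴.
Web: 6 × 290, A = 1 740 mm², y = 169 mm, Ī = 12 194 500 mm⁴.
Top flange: 280 × 24, A = 6 720 mm², y = 326 mm, Ī = 322 560 mm⁴.
Transfer each piece to the bottom edge using Ī + A·d² with d = y − 0:
  bottom flange: d = 12 mm → contributes +1 290 240 mm⁴
  web: d = 169 mm → contributes +61 890 640 mm⁴
  top flange: d = 326 mm → contributes +714 497 280 mm⁴
Total I = 777 678 160 mm⁴.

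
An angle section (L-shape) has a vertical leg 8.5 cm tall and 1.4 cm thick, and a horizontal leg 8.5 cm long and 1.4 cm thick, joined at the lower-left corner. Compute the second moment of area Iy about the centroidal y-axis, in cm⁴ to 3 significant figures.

Treat the section as a set of non-overlapping primitives; coordinates are from the bounding-box lower-left.
Vertical leg: 1.4 × 8.5, A = 11.9 cm², x = 0.7 cm, Ī = 1.9437 cm⁴.
Horizontal leg (remainder): 7.1 × 1.4, A = 9.94 cm², x = 4.95 cm, Ī = 41.756 cm⁴.
Centroid: x̄ = ΣA·x / ΣA = 2.6343 cm.
Transfer each piece to the centroidal y-axis using Ī + A·d² with d = x − 2.6343:
  vertical leg: d = -1.9343 cm → contributes +46.467 cm⁴
  horizontal leg (remainder): d = 2.3157 cm → contributes +95.059 cm⁴
Total I = 141.53 cm⁴.

Iy ≈ 142 cm⁴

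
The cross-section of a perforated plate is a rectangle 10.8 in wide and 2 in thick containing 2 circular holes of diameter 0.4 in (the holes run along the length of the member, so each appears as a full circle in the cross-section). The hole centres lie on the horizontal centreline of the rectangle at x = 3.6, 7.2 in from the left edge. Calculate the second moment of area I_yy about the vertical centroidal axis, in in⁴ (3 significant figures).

I_yy ≈ 209 in⁴

Decompose the section into non-overlapping parts with the origin at the bottom-left of its bounding rectangle.
Plate: 10.8 × 2, A = 21.6 in², x = 5.4 in, Ī = 209.95 in⁴.
Hole 1 (subtracted): ⌀0.4, A = 0.12566 in², x = 3.6 in, Ī = 0.0012566 in⁴.
Hole 2 (subtracted): ⌀0.4, A = 0.12566 in², x = 7.2 in, Ī = 0.0012566 in⁴.
By symmetry the centroid is at mid-width, x̄ = 5.4 in.
Transfer each piece to the vertical centroidal axis using Ī + A·d² with d = x − 5.4:
  plate: d = 0 in → contributes +209.95 in⁴
  hole 1: d = -1.8 in → contributes −0.40841 in⁴
  hole 2: d = 1.8 in → contributes −0.40841 in⁴
Total I = 209.14 in⁴.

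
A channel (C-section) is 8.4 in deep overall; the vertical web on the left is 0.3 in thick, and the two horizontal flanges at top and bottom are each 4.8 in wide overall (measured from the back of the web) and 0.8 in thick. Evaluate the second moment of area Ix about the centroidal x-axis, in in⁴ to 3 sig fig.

Decompose the section into non-overlapping parts with the origin at the bottom-left of its bounding rectangle.
Web: 0.3 × 8.4, A = 2.52 in², y = 4.2 in, Ī = 14.818 in⁴.
Top flange (beyond web): 4.5 × 0.8, A = 3.6 in², y = 8 in, Ī = 0.192 in⁴.
Bottom flange (beyond web): 4.5 × 0.8, A = 3.6 in², y = 0.4 in, Ī = 0.192 in⁴.
By symmetry the centroid is at mid-height, ȳ = 4.2 in.
Transfer each piece to the centroidal x-axis using Ī + A·d² with d = y − 4.2:
  web: d = 0 in → contributes +14.818 in⁴
  top flange (beyond web): d = 3.8 in → contributes +52.176 in⁴
  bottom flange (beyond web): d = -3.8 in → contributes +52.176 in⁴
Total I = 119.17 in⁴.

Ix ≈ 119 in⁴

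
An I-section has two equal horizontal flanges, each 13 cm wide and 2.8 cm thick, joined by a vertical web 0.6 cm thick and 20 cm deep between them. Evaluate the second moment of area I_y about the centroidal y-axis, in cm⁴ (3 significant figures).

Decompose the section into non-overlapping parts with the origin at the bottom-left of its bounding rectangle.
Bottom flange: 13 × 2.8, A = 36.4 cm², x = 6.5 cm, Ī = 512.63 cm⁴.
Web: 0.6 × 20, A = 12 cm², x = 6.5 cm, Ī = 0.36 cm⁴.
Top flange: 13 × 2.8, A = 36.4 cm², x = 6.5 cm, Ī = 512.63 cm⁴.
By symmetry the centroid is at mid-width, x̄ = 6.5 cm.
All pieces are centred on the centroidal y-axis, so I = ΣĪ = 1025.6 cm⁴.

I_y ≈ 1030 cm⁴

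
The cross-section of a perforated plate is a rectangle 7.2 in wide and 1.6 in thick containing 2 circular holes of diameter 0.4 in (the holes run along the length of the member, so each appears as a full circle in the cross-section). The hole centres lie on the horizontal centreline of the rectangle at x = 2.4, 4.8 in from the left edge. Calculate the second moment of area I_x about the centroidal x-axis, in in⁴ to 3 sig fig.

I_x ≈ 2.46 in⁴

Break the section into simple shapes (no overlaps), measuring from the bottom-left corner of the bounding box.
Plate: 7.2 × 1.6, A = 11.52 in², y = 0.8 in, Ī = 2.4576 in⁴.
Hole 1 (subtracted): ⌀0.4, A = 0.12566 in², y = 0.8 in, Ī = 0.0012566 in⁴.
Hole 2 (subtracted): ⌀0.4, A = 0.12566 in², y = 0.8 in, Ī = 0.0012566 in⁴.
By symmetry the centroid is at mid-height, ȳ = 0.8 in.
All pieces are centred on the centroidal x-axis, so I = ΣĪ (holes subtracted) = 2.4551 in⁴.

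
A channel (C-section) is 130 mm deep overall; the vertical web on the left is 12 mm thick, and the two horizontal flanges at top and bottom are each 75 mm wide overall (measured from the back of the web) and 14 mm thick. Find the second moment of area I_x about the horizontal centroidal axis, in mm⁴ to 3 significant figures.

Treat the section as a set of non-overlapping primitives; coordinates are from the bounding-box lower-left.
Web: 12 × 130, A = 1 560 mm², y = 65 mm, Ī = 2 197 000 mm⁴.
Top flange (beyond web): 63 × 14, A = 882 mm², y = 123 mm, Ī = 14 406 mm⁴.
Bottom flange (beyond web): 63 × 14, A = 882 mm², y = 7 mm, Ī = 14 406 mm⁴.
By symmetry the centroid is at mid-height, ȳ = 65 mm.
Transfer each piece to the horizontal centroidal axis using Ī + A·d² with d = y − 65:
  web: d = 0 mm → contributes +2 197 000 mm⁴
  top flange (beyond web): d = 58 mm → contributes +2 981 454 mm⁴
  bottom flange (beyond web): d = -58 mm → contributes +2 981 454 mm⁴
Total I = 8 159 908 mm⁴.

I_x ≈ 8.16 × 10⁶ mm⁴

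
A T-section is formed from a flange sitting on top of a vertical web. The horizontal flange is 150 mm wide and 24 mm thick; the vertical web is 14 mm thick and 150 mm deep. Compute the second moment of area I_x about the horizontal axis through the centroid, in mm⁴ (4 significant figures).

I_x ≈ 1.415 × 10⁷ mm⁴

Break the section into simple shapes (no overlaps), measuring from the bottom-left corner of the bounding box.
Flange: 150 × 24, A = 3 600 mm², y = 162 mm, Ī = 172 800 mm⁴.
Web: 14 × 150, A = 2 100 mm², y = 75 mm, Ī = 3 937 500 mm⁴.
Centroid: ȳ = ΣA·y / ΣA = 129.947 mm.
Transfer each piece to the horizontal axis through the centroid using Ī + A·d² with d = y − 129.947:
  flange: d = 32.0526 mm → contributes +3 871 336 mm⁴
  web: d = -54.9474 mm → contributes +10 277 848 mm⁴
Total I = 14 149 184 mm⁴.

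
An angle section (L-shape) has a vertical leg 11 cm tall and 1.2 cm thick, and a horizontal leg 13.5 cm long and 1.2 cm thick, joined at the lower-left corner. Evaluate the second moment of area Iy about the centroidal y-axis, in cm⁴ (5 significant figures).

Iy ≈ 505.16 cm⁴

Decompose the section into non-overlapping parts with the origin at the bottom-left of its bounding rectangle.
Vertical leg: 1.2 × 11, A = 13.2 cm², x = 0.6 cm, Ī = 1.584 cm⁴.
Horizontal leg (remainder): 12.3 × 1.2, A = 14.76 cm², x = 7.35 cm, Ī = 186.0867 cm⁴.
Centroid: x̄ = ΣA·x / ΣA = 4.163305 cm.
Transfer each piece to the centroidal y-axis using Ī + A·d² with d = x − 4.163305:
  vertical leg: d = -3.563305 cm → contributes +169.1863 cm⁴
  horizontal leg (remainder): d = 3.186695 cm → contributes +335.9749 cm⁴
Total I = 505.1612 cm⁴.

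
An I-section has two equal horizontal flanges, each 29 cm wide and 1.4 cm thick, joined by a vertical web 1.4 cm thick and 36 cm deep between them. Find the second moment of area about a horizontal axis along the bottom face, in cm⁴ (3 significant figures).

I_base ≈ 8.34 × 10⁴ cm⁴

Split into non-overlapping primitives; take the origin at the lower-left of the bounding box.
Bottom flange: 29 × 1.4, A = 40.6 cm², y = 0.7 cm, Ī = 6.6313 cm⁴.
Web: 1.4 × 36, A = 50.4 cm², y = 19.4 cm, Ī = 5443.2 cm⁴.
Top flange: 29 × 1.4, A = 40.6 cm², y = 38.1 cm, Ī = 6.6313 cm⁴.
Transfer each piece to a horizontal axis along the bottom face using Ī + A·d² with d = y − 0:
  bottom flange: d = 0.7 cm → contributes +26.525 cm⁴
  web: d = 19.4 cm → contributes +24 412 cm⁴
  top flange: d = 38.1 cm → contributes +58 942 cm⁴
Total I = 83 380 cm⁴.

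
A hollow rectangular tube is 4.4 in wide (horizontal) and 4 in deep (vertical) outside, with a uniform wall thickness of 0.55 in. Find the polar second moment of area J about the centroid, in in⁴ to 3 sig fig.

Treat the section as a set of non-overlapping primitives; coordinates are from the bounding-box lower-left.
Outer rectangle: 4.4 × 4, A = 17.6 in², y = 2 in, Ī = 23.467 in⁴.
Inner void (subtracted): 3.3 × 2.9, A = 9.57 in², y = 2 in, Ī = 6.707 in⁴.
By symmetry the centroid is at mid-height, ȳ = 2 in.
All pieces are centred on the centroidal x-axis, so I = ΣĪ (holes subtracted) = 16.76 in⁴.
Repeating about the centroidal y-axis gives I_y = 19.71 in⁴.
Polar second moment: J = I_x + I_y = 36.47 in⁴.

J ≈ 36.5 in⁴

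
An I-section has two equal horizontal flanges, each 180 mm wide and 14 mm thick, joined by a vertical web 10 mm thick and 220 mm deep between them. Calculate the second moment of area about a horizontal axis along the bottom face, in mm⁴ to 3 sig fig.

Break the section into simple shapes (no overlaps), measuring from the bottom-left corner of the bounding box.
Bottom flange: 180 × 14, A = 2 520 mm², y = 7 mm, Ī = 41 160 mm⁴.
Web: 10 × 220, A = 2 200 mm², y = 124 mm, Ī = 8 873 333 mm⁴.
Top flange: 180 × 14, A = 2 520 mm², y = 241 mm, Ī = 41 160 mm⁴.
Transfer each piece to a horizontal axis along the bottom face using Ī + A·d² with d = y − 0:
  bottom flange: d = 7 mm → contributes +164 640 mm⁴
  web: d = 124 mm → contributes +42 700 533 mm⁴
  top flange: d = 241 mm → contributes +146 405 280 mm⁴
Total I = 189 270 453 mm⁴.

I_base ≈ 1.89 × 10⁸ mm⁴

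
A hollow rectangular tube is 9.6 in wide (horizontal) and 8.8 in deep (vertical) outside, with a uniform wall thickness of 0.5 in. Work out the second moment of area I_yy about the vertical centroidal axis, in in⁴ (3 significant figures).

Decompose the section into non-overlapping parts with the origin at the bottom-left of its bounding rectangle.
Outer rectangle: 9.6 × 8.8, A = 84.48 in², x = 4.8 in, Ī = 648.81 in⁴.
Inner void (subtracted): 8.6 × 7.8, A = 67.08 in², x = 4.8 in, Ī = 413.44 in⁴.
By symmetry the centroid is at mid-width, x̄ = 4.8 in.
All pieces are centred on the vertical centroidal axis, so I = ΣĪ (holes subtracted) = 235.37 in⁴.

I_yy ≈ 235 in⁴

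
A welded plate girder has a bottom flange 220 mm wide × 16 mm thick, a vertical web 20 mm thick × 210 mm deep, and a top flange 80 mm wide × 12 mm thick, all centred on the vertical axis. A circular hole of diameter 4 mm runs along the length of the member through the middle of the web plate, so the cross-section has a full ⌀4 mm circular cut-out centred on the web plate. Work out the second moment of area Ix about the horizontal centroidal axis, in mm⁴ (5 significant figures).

Break the section into simple shapes (no overlaps), measuring from the bottom-left corner of the bounding box.
Bottom plate: 220 × 16, A = 3 520 mm², y = 8 mm, Ī = 75093.33 mm⁴.
Web plate: 20 × 210, A = 4 200 mm², y = 121 mm, Ī = 15 435 000 mm⁴.
Top plate: 80 × 12, A = 960 mm², y = 232 mm, Ī = 11 520 mm⁴.
Hole (subtracted): ⌀4, A = 12.56637 mm², y = 121 mm, Ī = 12.56637 mm⁴.
Centroid: ȳ = ΣA·y / ΣA = 87.40297 mm.
Transfer each piece to the horizontal centroidal axis using Ī + A·d² with d = y − 87.40297:
  bottom plate: d = -79.40297 mm → contributes +22 268 103 mm⁴
  web plate: d = 33.59703 mm → contributes +20 175 793 mm⁴
  top plate: d = 144.597 mm → contributes +20 083 488 mm⁴
  hole: d = 33.59703 mm → contributes −14196.99 mm⁴
Total I = 62 513 187 mm⁴.

Ix ≈ 6.2513 × 10⁷ mm⁴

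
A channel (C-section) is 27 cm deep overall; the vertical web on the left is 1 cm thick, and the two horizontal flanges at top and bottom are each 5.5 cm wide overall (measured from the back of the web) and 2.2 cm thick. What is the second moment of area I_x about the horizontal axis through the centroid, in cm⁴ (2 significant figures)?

Decompose the section into non-overlapping parts with the origin at the bottom-left of its bounding rectangle.
Web: 1 × 27, A = 27 cm², y = 13.5 cm, Ī = 1 640 cm⁴.
Top flange (beyond web): 4.5 × 2.2, A = 9.9 cm², y = 25.9 cm, Ī = 3.993 cm⁴.
Bottom flange (beyond web): 4.5 × 2.2, A = 9.9 cm², y = 1.1 cm, Ī = 3.993 cm⁴.
By symmetry the centroid is at mid-height, ȳ = 13.5 cm.
Transfer each piece to the horizontal axis through the centroid using Ī + A·d² with d = y − 13.5:
  web: d = 0 cm → contributes +1 640 cm⁴
  top flange (beyond web): d = 12.4 cm → contributes +1 526 cm⁴
  bottom flange (beyond web): d = -12.4 cm → contributes +1 526 cm⁴
Total I = 4 693 cm⁴.

I_x ≈ 4700 cm⁴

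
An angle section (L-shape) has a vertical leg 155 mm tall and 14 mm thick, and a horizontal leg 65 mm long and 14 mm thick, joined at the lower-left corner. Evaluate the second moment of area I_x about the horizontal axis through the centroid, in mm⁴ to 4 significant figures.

Decompose the section into non-overlapping parts with the origin at the bottom-left of its bounding rectangle.
Vertical leg: 14 × 155, A = 2 170 mm², y = 77.5 mm, Ī = 4 344 521 mm⁴.
Horizontal leg (remainder): 51 × 14, A = 714 mm², y = 7 mm, Ī = 11 662 mm⁴.
Centroid: ȳ = ΣA·y / ΣA = 60.0461 mm.
Transfer each piece to the horizontal axis through the centroid using Ī + A·d² with d = y − 60.0461:
  vertical leg: d = 17.4539 mm → contributes +5 005 585 mm⁴
  horizontal leg (remainder): d = -53.0461 mm → contributes +2 020 780 mm⁴
Total I = 7 026 365 mm⁴.

I_x ≈ 7.026 × 10⁶ mm⁴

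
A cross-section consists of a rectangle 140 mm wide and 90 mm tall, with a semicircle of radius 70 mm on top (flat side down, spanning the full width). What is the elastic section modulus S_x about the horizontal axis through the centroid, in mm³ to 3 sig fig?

S_x ≈ 4.36 × 10⁵ mm³

Break the section into simple shapes (no overlaps), measuring from the bottom-left corner of the bounding box.
Rectangular body: 140 × 90, A = 12 600 mm², y = 45 mm, Ī = 8 505 000 mm⁴.
Semicircular cap: semicircle r = 70, A = 7696.9 mm², y = 119.71 mm, Ī = 2 635 265 mm⁴.
Centroid: ȳ = ΣA·y / ΣA = 73.331 mm.
Transfer each piece to the horizontal axis through the centroid using Ī + A·d² with d = y − 73.331:
  rectangular body: d = -28.331 mm → contributes +18 618 184 mm⁴
  semicircular cap: d = 46.378 mm → contributes +19 190 772 mm⁴
Total I = 37 808 955 mm⁴.
Extreme fibre distance c = 86.669 mm; S = I/c = 436 244 mm³.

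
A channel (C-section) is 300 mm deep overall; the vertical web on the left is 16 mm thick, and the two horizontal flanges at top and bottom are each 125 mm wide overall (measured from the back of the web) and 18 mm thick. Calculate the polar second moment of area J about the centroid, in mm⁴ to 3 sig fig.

Split into non-overlapping primitives; take the origin at the lower-left of the bounding box.
Web: 16 × 300, A = 4 800 mm², y = 150 mm, Ī = 36 000 000 mm⁴.
Top flange (beyond web): 109 × 18, A = 1 962 mm², y = 291 mm, Ī = 52 974 mm⁴.
Bottom flange (beyond web): 109 × 18, A = 1 962 mm², y = 9 mm, Ī = 52 974 mm⁴.
By symmetry the centroid is at mid-height, ȳ = 150 mm.
Transfer each piece to the centroidal x-axis using Ī + A·d² with d = y − 150:
  web: d = 0 mm → contributes +36 000 000 mm⁴
  top flange (beyond web): d = 141 mm → contributes +39 059 496 mm⁴
  bottom flange (beyond web): d = -141 mm → contributes +39 059 496 mm⁴
Total I = 114 118 992 mm⁴.
For the y-axis: x̄ = 36.112 mm.
Repeating about the centroidal y-axis gives I_y = 12 421 118 mm⁴.
Polar second moment: J = I_x + I_y = 126 540 110 mm⁴.

J ≈ 1.27 × 10⁸ mm⁴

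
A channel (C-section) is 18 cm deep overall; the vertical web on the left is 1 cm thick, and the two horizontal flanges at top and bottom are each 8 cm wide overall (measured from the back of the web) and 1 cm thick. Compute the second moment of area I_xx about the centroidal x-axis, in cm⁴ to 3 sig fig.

I_xx ≈ 1500 cm⁴

Split into non-overlapping primitives; take the origin at the lower-left of the bounding box.
Web: 1 × 18, A = 18 cm², y = 9 cm, Ī = 486 cm⁴.
Top flange (beyond web): 7 × 1, A = 7 cm², y = 17.5 cm, Ī = 0.58333 cm⁴.
Bottom flange (beyond web): 7 × 1, A = 7 cm², y = 0.5 cm, Ī = 0.58333 cm⁴.
By symmetry the centroid is at mid-height, ȳ = 9 cm.
Transfer each piece to the centroidal x-axis using Ī + A·d² with d = y − 9:
  web: d = 0 cm → contributes +486 cm⁴
  top flange (beyond web): d = 8.5 cm → contributes +506.33 cm⁴
  bottom flange (beyond web): d = -8.5 cm → contributes +506.33 cm⁴
Total I = 1498.7 cm⁴.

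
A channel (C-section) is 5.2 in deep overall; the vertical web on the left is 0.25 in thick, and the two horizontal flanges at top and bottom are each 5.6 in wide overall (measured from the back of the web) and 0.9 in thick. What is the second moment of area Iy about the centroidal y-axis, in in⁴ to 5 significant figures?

Iy ≈ 31.956 in⁴

Decompose the section into non-overlapping parts with the origin at the bottom-left of its bounding rectangle.
Web: 0.25 × 5.2, A = 1.3 in², x = 0.125 in, Ī = 0.006770833 in⁴.
Top flange (beyond web): 5.35 × 0.9, A = 4.815 in², x = 2.925 in, Ī = 11.48478 in⁴.
Bottom flange (beyond web): 5.35 × 0.9, A = 4.815 in², x = 2.925 in, Ī = 11.48478 in⁴.
Centroid: x̄ = ΣA·x / ΣA = 2.591972 in.
Transfer each piece to the centroidal y-axis using Ī + A·d² with d = x − 2.591972:
  web: d = -2.466972 in → contributes +7.918505 in⁴
  top flange (beyond web): d = 0.3330284 in → contributes +12.0188 in⁴
  bottom flange (beyond web): d = 0.3330284 in → contributes +12.0188 in⁴
Total I = 31.9561 in⁴.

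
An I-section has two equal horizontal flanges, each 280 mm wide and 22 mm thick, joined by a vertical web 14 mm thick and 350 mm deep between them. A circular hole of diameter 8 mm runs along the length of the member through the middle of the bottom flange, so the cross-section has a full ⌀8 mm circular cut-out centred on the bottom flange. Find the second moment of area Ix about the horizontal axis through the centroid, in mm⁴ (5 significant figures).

Treat the section as a set of non-overlapping primitives; coordinates are from the bounding-box lower-left.
Bottom flange: 280 × 22, A = 6 160 mm², y = 11 mm, Ī = 248453.3 mm⁴.
Web: 14 × 350, A = 4 900 mm², y = 197 mm, Ī = 50 020 833 mm⁴.
Top flange: 280 × 22, A = 6 160 mm², y = 383 mm, Ī = 248453.3 mm⁴.
Hole (subtracted): ⌀8, A = 50.26548 mm², y = 11 mm, Ī = 201.0619 mm⁴.
Centroid: ȳ = ΣA·y / ΣA = 197.5445 mm.
Transfer each piece to the horizontal axis through the centroid using Ī + A·d² with d = y − 197.5445:
  bottom flange: d = -186.5445 mm → contributes +214 609 434 mm⁴
  web: d = -0.5445268 mm → contributes +50 022 286 mm⁴
  top flange: d = 185.4555 mm → contributes +212 113 846 mm⁴
  hole: d = -186.5445 mm → contributes −1 749 383 mm⁴
Total I = 474 996 183 mm⁴.

Ix ≈ 4.7500 × 10⁸ mm⁴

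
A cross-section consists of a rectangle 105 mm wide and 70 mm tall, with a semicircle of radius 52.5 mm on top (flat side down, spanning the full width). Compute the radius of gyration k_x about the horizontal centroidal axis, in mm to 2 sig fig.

Treat the section as a set of non-overlapping primitives; coordinates are from the bounding-box lower-left.
Rectangular body: 105 × 70, A = 7 350 mm², y = 35 mm, Ī = 3 001 250 mm⁴.
Semicircular cap: semicircle r = 52.5, A = 4 330 mm², y = 92.28 mm, Ī = 833 814 mm⁴.
Centroid: ȳ = ΣA·y / ΣA = 56.23 mm.
Transfer each piece to the horizontal centroidal axis using Ī + A·d² with d = y − 56.23:
  rectangular body: d = -21.23 mm → contributes +6 315 207 mm⁴
  semicircular cap: d = 36.05 mm → contributes +6 459 763 mm⁴
Total I = 12 774 971 mm⁴.
Radius of gyration: k = √(I/A) = √(12 774 971 / 11 680) = 33.07 mm.

k_x ≈ 33 mm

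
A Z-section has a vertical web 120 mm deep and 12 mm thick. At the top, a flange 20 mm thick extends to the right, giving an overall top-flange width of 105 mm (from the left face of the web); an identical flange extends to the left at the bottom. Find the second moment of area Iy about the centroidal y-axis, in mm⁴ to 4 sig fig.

Iy ≈ 1.295 × 10⁷ mm⁴

Decompose the section into non-overlapping parts with the origin at the bottom-left of its bounding rectangle.
Web: 12 × 120, A = 1 440 mm², x = 99 mm, Ī = 17 280 mm⁴.
Top flange (beyond web): 93 × 20, A = 1 860 mm², x = 151.5 mm, Ī = 1 340 595 mm⁴.
Bottom flange (beyond web): 93 × 20, A = 1 860 mm², x = 46.5 mm, Ī = 1 340 595 mm⁴.
Centroid: x̄ = ΣA·x / ΣA = 99 mm.
Transfer each piece to the centroidal y-axis using Ī + A·d² with d = x − 99:
  web: d = 0 mm → contributes +17 280 mm⁴
  top flange (beyond web): d = 52.5 mm → contributes +6 467 220 mm⁴
  bottom flange (beyond web): d = -52.5 mm → contributes +6 467 220 mm⁴
Total I = 12 951 720 mm⁴.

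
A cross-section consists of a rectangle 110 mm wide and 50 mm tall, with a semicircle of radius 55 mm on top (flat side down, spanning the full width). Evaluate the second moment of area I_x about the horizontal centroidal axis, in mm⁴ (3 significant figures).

Break the section into simple shapes (no overlaps), measuring from the bottom-left corner of the bounding box.
Rectangular body: 110 × 50, A = 5 500 mm², y = 25 mm, Ī = 1 145 833 mm⁴.
Semicircular cap: semicircle r = 55, A = 4751.7 mm², y = 73.343 mm, Ī = 1 004 345 mm⁴.
Centroid: ȳ = ΣA·y / ΣA = 47.407 mm.
Transfer each piece to the horizontal centroidal axis using Ī + A·d² with d = y − 47.407:
  rectangular body: d = -22.407 mm → contributes +3 907 220 mm⁴
  semicircular cap: d = 25.936 mm → contributes +4 200 623 mm⁴
Total I = 8 107 843 mm⁴.

I_x ≈ 8.11 × 10⁶ mm⁴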